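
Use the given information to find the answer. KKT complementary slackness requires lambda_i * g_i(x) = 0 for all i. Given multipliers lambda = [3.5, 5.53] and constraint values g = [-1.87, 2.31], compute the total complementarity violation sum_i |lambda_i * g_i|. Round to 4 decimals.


KKT complementary slackness check:
lambda_1 * g_1 = 3.5 * -1.87 = -6.545
lambda_2 * g_2 = 5.53 * 2.31 = 12.7743
Total violation = 6.545 + 12.7743 = 19.3193


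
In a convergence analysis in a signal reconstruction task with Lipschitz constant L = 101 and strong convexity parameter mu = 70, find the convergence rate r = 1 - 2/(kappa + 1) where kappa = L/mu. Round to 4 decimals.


Step 1: Compute the condition number.
kappa = L/mu = 101/70 = 1.4429
Step 2: Compute the convergence rate.
r = 1 - 2/(kappa + 1) = 1 - 2*mu/(L + mu) = (L - mu)/(L + mu) = 31/171 = 0.1813


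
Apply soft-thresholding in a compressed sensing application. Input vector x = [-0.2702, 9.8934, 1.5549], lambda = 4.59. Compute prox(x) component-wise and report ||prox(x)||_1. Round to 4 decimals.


Soft-thresholding with lambda = 4.59:
prox(-0.2702) = sign(-0.2702)*max(|-0.2702| - 4.59, 0) = 0.0
prox(9.8934) = sign(9.8934)*max(|9.8934| - 4.59, 0) = 5.3034
prox(1.5549) = sign(1.5549)*max(|1.5549| - 4.59, 0) = 0.0
prox(x) = [0.0, 5.3034, 0.0]
||prox(x)||_1 = 0.0 + 5.3034 + 0.0 = 5.3034


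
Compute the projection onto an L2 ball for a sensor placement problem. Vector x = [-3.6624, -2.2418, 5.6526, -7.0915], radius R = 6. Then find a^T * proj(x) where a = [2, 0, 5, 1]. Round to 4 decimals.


Step 1: Compute ||x|| (intermediates to 6 decimals).
||x|| = sqrt((-3.6624)^2 + (-2.2418)^2 + 5.6526^2 + (-7.0915)^2) = 10.033947
Step 2: Project.
Since ||x|| > R, scale = R/||x|| = 6/10.033947 = 0.59797, proj(x) = scale * x
proj(x) = [-2.190005, -1.340529, 3.380085, -4.240504]
Step 3: Dot product.
a^T * proj(x) = 2*(-2.190005) + 0*(-1.340529) + 5*3.380085 + 1*(-4.240504) = 8.2799


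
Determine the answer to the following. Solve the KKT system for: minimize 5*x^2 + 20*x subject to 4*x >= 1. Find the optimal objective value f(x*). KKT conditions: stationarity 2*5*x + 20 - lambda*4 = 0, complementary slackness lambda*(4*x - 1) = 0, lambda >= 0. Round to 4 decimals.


Step 1: Try lambda = 0 (constraint inactive).
x_unc = -20/(2*5) = -2.0
Check: 4*-2.0 = -8.0 < 1 -- violated!
Step 2: Constraint must be active: 4*x = 1
x* = 1/4 = 0.25
lambda = (2*5*0.25 + 20)/4 = 5.625
Step 3: Compute optimal value.
f(x*) = 5*0.25^2 + 20*0.25 = 5.3125


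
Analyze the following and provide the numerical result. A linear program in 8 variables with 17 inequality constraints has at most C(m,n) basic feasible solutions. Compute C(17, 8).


Each vertex corresponds to some choice of n active constraints out of m, so the number of vertices is at most C(m, n) = m! / (n!(m-n)!).
m = 17, n = 8
Numerator: 17 * 16 * 15 * 14 * 13 * 12 * 11 * 10
Denominator: 8! = 40320
C(17, 8) = 24310


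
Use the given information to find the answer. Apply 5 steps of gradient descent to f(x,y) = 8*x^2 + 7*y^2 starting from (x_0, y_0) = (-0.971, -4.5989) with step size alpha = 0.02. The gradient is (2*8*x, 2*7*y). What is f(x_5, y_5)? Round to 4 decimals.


Gradient descent on f(x,y) = 8*x^2 + 7*y^2.
Starting point: (-0.971, -4.5989), alpha = 0.02
Step 1: grad_x = 2*8*-0.971 = -15.536, grad_y = 2*7*-4.5989 = -64.3846
  x_1 = -0.971 - 0.02*-15.536 = -0.6603
  y_1 = -4.5989 - 0.02*-64.3846 = -3.3112
Step 2: grad_x = 2*8*-0.6603 = -10.5645, grad_y = 2*7*-3.3112 = -46.3569
  x_2 = -0.6603 - 0.02*-10.5645 = -0.449
  y_2 = -3.3112 - 0.02*-46.3569 = -2.3841
Step 3: grad_x = 2*8*-0.449 = -7.1838, grad_y = 2*7*-2.3841 = -33.377
  x_3 = -0.449 - 0.02*-7.1838 = -0.3053
  y_3 = -2.3841 - 0.02*-33.377 = -1.7165
Step 4: grad_x = 2*8*-0.3053 = -4.885, grad_y = 2*7*-1.7165 = -24.0314
  x_4 = -0.3053 - 0.02*-4.885 = -0.2076
  y_4 = -1.7165 - 0.02*-24.0314 = -1.2359
Step 5: grad_x = 2*8*-0.2076 = -3.3218, grad_y = 2*7*-1.2359 = -17.3026
  x_5 = -0.2076 - 0.02*-3.3218 = -0.1412
  y_5 = -1.2359 - 0.02*-17.3026 = -0.8898
f(-0.1412, -0.8898) = 8*(-0.1412)^2 + 7*(-0.8898)^2 = 5.7023


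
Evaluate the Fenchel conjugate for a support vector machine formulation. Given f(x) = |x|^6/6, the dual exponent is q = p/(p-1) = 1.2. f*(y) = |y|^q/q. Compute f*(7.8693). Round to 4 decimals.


The conjugate exponent q satisfies 1/p + 1/q = 1.
p = 6, so q = 6/(6 - 1) = 1.2
|y|^q = 7.8693^1.2 = 11.8884
f*(7.8693) = 11.8884 / 1.2 = 9.907


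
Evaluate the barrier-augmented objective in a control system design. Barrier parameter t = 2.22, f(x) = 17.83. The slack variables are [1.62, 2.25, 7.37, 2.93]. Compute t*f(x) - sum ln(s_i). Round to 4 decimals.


Step 1: Compute log-barrier.
ln values: [0.4824, 0.8109, 1.9974, 1.075]
phi = -(0.4824 + 0.8109 + 1.9974 + 1.075) = -4.3658
Step 2: Compute augmented objective.
t*f(x) = 2.22*17.83 = 39.5826
Total = 39.5826 - 4.3658 = 35.2168


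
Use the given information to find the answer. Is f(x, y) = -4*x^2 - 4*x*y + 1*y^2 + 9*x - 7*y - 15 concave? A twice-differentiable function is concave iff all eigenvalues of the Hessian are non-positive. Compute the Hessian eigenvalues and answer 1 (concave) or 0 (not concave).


The Hessian of f(x,y) = -4*x^2 - 4*x*y + 1*y^2 + 9*x - 7*y - 15 is:
H = [[-8, -4], [-4, 2]]
Trace = -8 + 2 = -6
Determinant = -8*2 - (-4)^2 = -32
Discriminant = (-6)^2 - 4*-32 = 164.0
Eigenvalues: lambda_1 = -9.4031, lambda_2 = 3.4031
The function is not concave.

0


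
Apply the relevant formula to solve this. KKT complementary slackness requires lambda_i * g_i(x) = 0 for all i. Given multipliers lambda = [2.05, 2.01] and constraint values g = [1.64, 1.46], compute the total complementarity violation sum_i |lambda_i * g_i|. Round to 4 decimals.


KKT complementary slackness check:
lambda_1 * g_1 = 2.05 * 1.64 = 3.362
lambda_2 * g_2 = 2.01 * 1.46 = 2.9346
Total violation = 3.362 + 2.9346 = 6.2966


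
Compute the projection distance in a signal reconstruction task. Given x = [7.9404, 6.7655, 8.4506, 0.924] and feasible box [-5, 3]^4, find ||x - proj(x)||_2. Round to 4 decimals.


Project each component onto [-5, 3].
clip(7.9404) = 3.0, clip(6.7655) = 3.0, clip(8.4506) = 3.0, clip(0.924) = 0.924
Projection = [3.0, 3.0, 3.0, 0.924]
Squared diffs: [24.4076, 14.179, 29.709, 0.0]
Distance = sqrt(68.2956) = 8.2641


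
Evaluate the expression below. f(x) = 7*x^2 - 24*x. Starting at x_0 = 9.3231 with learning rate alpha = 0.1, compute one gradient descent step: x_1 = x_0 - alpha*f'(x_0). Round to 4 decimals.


We compute the gradient at x_0 and apply the update.
f'(x) = 14*x - 24
f'(9.3231) = 14*9.3231 - 24 = 106.5234
x_1 = 9.3231 - 0.1*106.5234 = -1.3292


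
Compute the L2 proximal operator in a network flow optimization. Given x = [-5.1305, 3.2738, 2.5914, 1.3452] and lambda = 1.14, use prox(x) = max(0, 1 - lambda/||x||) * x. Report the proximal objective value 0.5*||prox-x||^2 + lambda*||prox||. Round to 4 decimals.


Step 1: Compute ||x||.
||x|| = 6.7502
Step 2: Compute scaling factor.
scale = max(0, 1 - 1.14/6.7502) = 0.8311
Step 3: prox(x) = [-4.264, 2.7209, 2.1538, 1.118]
||prox(x)|| = 5.6102
Step 4: Proximal objective.
0.5*||prox-x||^2 = 0.6498
lambda*||prox|| = 6.3956
Total = 7.0454


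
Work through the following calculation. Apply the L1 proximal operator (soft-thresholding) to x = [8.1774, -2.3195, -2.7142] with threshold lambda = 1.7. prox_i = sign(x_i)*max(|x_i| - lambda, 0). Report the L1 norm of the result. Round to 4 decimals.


Soft-thresholding with lambda = 1.7:
prox(8.1774) = sign(8.1774)*max(|8.1774| - 1.7, 0) = 6.4774
prox(-2.3195) = sign(-2.3195)*max(|-2.3195| - 1.7, 0) = -0.6195
prox(-2.7142) = sign(-2.7142)*max(|-2.7142| - 1.7, 0) = -1.0142
prox(x) = [6.4774, -0.6195, -1.0142]
||prox(x)||_1 = 6.4774 + 0.6195 + 1.0142 = 8.1111


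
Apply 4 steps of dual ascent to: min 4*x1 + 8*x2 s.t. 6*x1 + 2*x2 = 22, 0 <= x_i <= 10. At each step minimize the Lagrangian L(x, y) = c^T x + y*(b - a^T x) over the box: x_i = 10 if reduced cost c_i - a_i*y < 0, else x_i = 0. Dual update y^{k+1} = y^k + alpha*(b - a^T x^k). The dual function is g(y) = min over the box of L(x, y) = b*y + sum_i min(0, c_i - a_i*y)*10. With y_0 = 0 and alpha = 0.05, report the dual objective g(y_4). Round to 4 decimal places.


Dual ascent for LP: min 4*x1 + 8*x2, 6*x1 + 2*x2 = 22, 0 <= x_i <= 10
Step 1: y^k = 0.0, reduced costs: (4.0, 8.0)
  x^k = (0.0, 0.0), subgradient = b - a^T x = 22.0
  y^{k+1} = 0.0 + 0.05*22.0 = 1.1
Step 2: y^k = 1.1, reduced costs: (-2.6, 5.8)
  x^k = (10.0, 0.0), subgradient = b - a^T x = -38.0
  y^{k+1} = 1.1 + 0.05*-38.0 = -0.8
Step 3: y^k = -0.8, reduced costs: (8.8, 9.6)
  x^k = (0.0, 0.0), subgradient = b - a^T x = 22.0
  y^{k+1} = -0.8 + 0.05*22.0 = 0.3
Step 4: y^k = 0.3, reduced costs: (2.2, 7.4)
  x^k = (0.0, 0.0), subgradient = b - a^T x = 22.0
  y^{k+1} = 0.3 + 0.05*22.0 = 1.4
Dual objective at y_4 = 1.4: reduced costs (-4.4, 5.2), box minimizer x = (10.0, 0.0)
g(y_4) = b*y + (c1 - a1*y)*x1 + (c2 - a2*y)*x2 = 22*1.4 + (-4.4)*10.0 + 5.2*0.0 = 30.8 - 44.0 + 0.0 = -13.2


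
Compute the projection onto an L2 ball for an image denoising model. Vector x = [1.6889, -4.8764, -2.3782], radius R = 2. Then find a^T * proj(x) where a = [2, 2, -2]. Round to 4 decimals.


Step 1: Compute ||x|| (intermediates to 6 decimals).
||x|| = sqrt(1.6889^2 + (-4.8764)^2 + (-2.3782)^2) = 5.682209
Step 2: Project.
Since ||x|| > R, scale = R/||x|| = 2/5.682209 = 0.351976, proj(x) = scale * x
proj(x) = [0.594452, -1.716376, -0.837069]
Step 3: Dot product.
a^T * proj(x) = 2*0.594452 + 2*(-1.716376) - 2*(-0.837069) = -0.5697


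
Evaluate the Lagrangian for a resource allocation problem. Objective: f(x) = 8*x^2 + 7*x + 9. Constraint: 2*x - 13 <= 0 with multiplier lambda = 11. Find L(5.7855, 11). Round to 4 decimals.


Step 1: Evaluate f(x).
f(5.7855) = 8*5.7855^2 + 7*5.7855 + 9 = 317.2746
Step 2: Evaluate g(x).
g(5.7855) = 2*5.7855 - 13 = -1.429
Step 3: Compute Lagrangian.
L = 317.2746 + 11*-1.429 = 301.5556


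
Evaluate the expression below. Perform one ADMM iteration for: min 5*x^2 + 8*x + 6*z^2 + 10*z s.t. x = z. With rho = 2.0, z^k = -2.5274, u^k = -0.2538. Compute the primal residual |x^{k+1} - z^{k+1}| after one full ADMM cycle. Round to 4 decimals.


ADMM iteration with rho = 2.0, z^k = -2.5274, u^k = -0.2538
Step 1: x-update.
Minimize 5*x^2 + 8*x + (2.0/2)*(x + 2.5274 - 0.2538)^2
FOC: (2*5 + 2.0)*x = -8 + 2.0*(-2.5274 + 0.2538)
x^{k+1} = -1.0456
Step 2: z-update.
Minimize 6*z^2 + 10*z + (2.0/2)*(-1.0456 - z - 0.2538)^2
FOC: (2*6 + 2.0)*z = -10 + 2.0*(-1.0456 - 0.2538)
z^{k+1} = -0.8999
Step 3: u-update.
u^{k+1} = -0.2538 - 1.0456 + 0.8999 = -0.3995
Step 4: Primal residual = |-1.0456 + 0.8999| = 0.1457


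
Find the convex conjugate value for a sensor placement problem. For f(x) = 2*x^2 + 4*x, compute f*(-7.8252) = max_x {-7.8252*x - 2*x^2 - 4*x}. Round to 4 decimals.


f*(y) = sup_x {y*x - a*x^2 - b*x} = sup_x {(y-b)*x - a*x^2}
FOC: (y - b) - 2a*x = 0 => x* = (y - b)/(2a)
x* = (-7.8252 - 4)/(2*2) = -2.9563
f*(-7.8252) = (y-b)^2/(4a) = (-7.8252 - 4)^2/(4*2)
= 139.8354/8 = 17.4794


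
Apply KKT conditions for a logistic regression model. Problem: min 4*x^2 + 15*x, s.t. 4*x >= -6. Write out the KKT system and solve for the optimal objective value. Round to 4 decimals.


Step 1: Try lambda = 0 (constraint inactive).
x_unc = -15/(2*4) = -1.875
Check: 4*-1.875 = -7.5 < -6 -- violated!
Step 2: Constraint must be active: 4*x = -6
x* = -6/4 = -1.5
lambda = (2*4*(-1.5) + 15)/4 = 0.75
Step 3: Compute optimal value.
f(x*) = 4*(-1.5)^2 + 15*(-1.5) = -13.5


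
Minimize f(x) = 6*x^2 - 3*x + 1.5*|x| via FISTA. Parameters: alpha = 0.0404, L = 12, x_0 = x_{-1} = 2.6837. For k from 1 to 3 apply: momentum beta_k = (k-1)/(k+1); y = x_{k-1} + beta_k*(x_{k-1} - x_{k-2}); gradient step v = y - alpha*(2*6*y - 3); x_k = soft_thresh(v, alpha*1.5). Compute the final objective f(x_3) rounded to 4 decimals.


FISTA on f(x) = 6*x^2 - 3*x + 1.5*|x|
L = 12, alpha = 0.0404
Iteration 1: beta = 0.0, y = 2.6837 + 0.0*(2.6837 - 2.6837) = 2.6837
  grad(y) = 29.2044, v = y - alpha*grad = 1.5038
  prox(v) = soft_thresh(1.5038, 0.0606) = 1.4432
Iteration 2: beta = 0.3333, y = 1.4432 + 0.3333*(1.4432 - 2.6837) = 1.0298
  grad(y) = 9.3571, v = y - alpha*grad = 0.6517
  prox(v) = soft_thresh(0.6517, 0.0606) = 0.5911
Iteration 3: beta = 0.5, y = 0.5911 + 0.5*(0.5911 - 1.4432) = 0.1651
  grad(y) = -1.0191, v = y - alpha*grad = 0.2062
  prox(v) = soft_thresh(0.2062, 0.0606) = 0.1456
f(x_3) = 6*0.1456^2 - 3*0.1456 + 1.5*|0.1456| = -0.0912


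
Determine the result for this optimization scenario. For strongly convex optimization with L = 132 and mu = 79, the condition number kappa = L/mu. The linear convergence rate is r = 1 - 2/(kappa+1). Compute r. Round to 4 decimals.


Step 1: Compute the condition number.
kappa = L/mu = 132/79 = 1.6709
Step 2: Compute the convergence rate.
r = 1 - 2/(kappa + 1) = 1 - 2*mu/(L + mu) = (L - mu)/(L + mu) = 53/211 = 0.2512


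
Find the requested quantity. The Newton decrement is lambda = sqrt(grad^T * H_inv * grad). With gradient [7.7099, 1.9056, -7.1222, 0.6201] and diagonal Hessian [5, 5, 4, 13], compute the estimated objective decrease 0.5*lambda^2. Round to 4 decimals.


Step 1: H is diagonal, so H^(-1) * g = [1.542, 0.3811, -1.7806, 0.0477].
Step 2: g^T H^(-1) g = sum_i g_i^2 / H_ii
  = (7.7099)^2/5 + (1.9056)^2/5 + (-7.1222)^2/4 + (0.6201)^2/13
  = 11.8885 + 0.7263 + 12.6814 + 0.0296 = 25.3258
Step 3: Objective decrease = 0.5 * g^T H^(-1) g = 12.6629


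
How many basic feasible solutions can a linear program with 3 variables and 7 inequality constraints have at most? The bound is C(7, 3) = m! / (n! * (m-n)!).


Each vertex corresponds to some choice of n active constraints out of m, so the number of vertices is at most C(m, n) = m! / (n!(m-n)!).
m = 7, n = 3
Numerator: 7 * 6 * 5
Denominator: 3! = 6
C(7, 3) = 35


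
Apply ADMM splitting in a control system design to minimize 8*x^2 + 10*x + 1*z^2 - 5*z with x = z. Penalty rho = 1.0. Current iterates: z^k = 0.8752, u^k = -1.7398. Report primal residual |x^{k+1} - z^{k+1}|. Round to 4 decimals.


ADMM iteration with rho = 1.0, z^k = 0.8752, u^k = -1.7398
Step 1: x-update.
Minimize 8*x^2 + 10*x + (1.0/2)*(x - 0.8752 - 1.7398)^2
FOC: (2*8 + 1.0)*x = -10 + 1.0*(0.8752 + 1.7398)
x^{k+1} = -0.4344
Step 2: z-update.
Minimize 1*z^2 - 5*z + (1.0/2)*(-0.4344 - z - 1.7398)^2
FOC: (2*1 + 1.0)*z = 5 + 1.0*(-0.4344 - 1.7398)
z^{k+1} = 0.9419
Step 3: u-update.
u^{k+1} = -1.7398 - 0.4344 - 0.9419 = -3.1161
Step 4: Primal residual = |-0.4344 - 0.9419| = 1.3763


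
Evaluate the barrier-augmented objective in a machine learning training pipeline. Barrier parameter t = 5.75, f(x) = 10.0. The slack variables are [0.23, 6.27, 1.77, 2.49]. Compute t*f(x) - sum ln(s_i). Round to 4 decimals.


Step 1: Compute log-barrier.
ln values: [-1.4697, 1.8358, 0.571, 0.9123]
phi = -(-1.4697 + 1.8358 + 0.571 + 0.9123) = -1.8494
Step 2: Compute augmented objective.
t*f(x) = 5.75*10.0 = 57.5
Total = 57.5 - 1.8494 = 55.6506


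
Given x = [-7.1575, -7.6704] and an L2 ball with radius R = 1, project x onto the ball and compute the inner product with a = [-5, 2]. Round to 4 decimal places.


Step 1: Compute ||x|| (intermediates to 6 decimals).
||x|| = sqrt((-7.1575)^2 + (-7.6704)^2) = 10.491179
Step 2: Project.
Since ||x|| > R, scale = R/||x|| = 1/10.491179 = 0.095318, proj(x) = scale * x
proj(x) = [-0.682239, -0.731127]
Step 3: Dot product.
a^T * proj(x) = -5*(-0.682239) + 2*(-0.731127) = 1.9489


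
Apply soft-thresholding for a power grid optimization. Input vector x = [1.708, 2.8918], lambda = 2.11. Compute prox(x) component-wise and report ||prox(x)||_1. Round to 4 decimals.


Soft-thresholding with lambda = 2.11:
prox(1.708) = sign(1.708)*max(|1.708| - 2.11, 0) = 0.0
prox(2.8918) = sign(2.8918)*max(|2.8918| - 2.11, 0) = 0.7818
prox(x) = [0.0, 0.7818]
||prox(x)||_1 = 0.0 + 0.7818 = 0.7818


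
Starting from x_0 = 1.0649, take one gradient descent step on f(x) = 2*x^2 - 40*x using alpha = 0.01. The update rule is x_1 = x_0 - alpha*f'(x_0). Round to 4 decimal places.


We compute the gradient at x_0 and apply the update.
f'(x) = 4*x - 40
f'(1.0649) = 4*1.0649 - 40 = -35.7404
x_1 = 1.0649 - 0.01*-35.7404 = 1.4223


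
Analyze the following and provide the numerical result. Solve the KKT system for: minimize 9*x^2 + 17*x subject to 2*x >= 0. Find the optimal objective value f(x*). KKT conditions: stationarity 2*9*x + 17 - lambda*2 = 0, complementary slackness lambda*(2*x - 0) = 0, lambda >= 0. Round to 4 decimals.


Step 1: Try lambda = 0 (constraint inactive).
x_unc = -17/(2*9) = -0.9444
Check: 2*-0.9444 = -1.8888 < 0 -- violated!
Step 2: Constraint must be active: 2*x = 0
x* = 0/2 = 0.0
lambda = (2*9*0.0 + 17)/2 = 8.5
Step 3: Compute optimal value.
f(x*) = 9*0.0^2 + 17*0.0 = 0.0


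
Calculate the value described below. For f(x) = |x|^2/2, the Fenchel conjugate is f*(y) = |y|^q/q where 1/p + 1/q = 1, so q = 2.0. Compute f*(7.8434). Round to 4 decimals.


The conjugate exponent q satisfies 1/p + 1/q = 1.
p = 2, so q = 2/(2 - 1) = 2.0
|y|^q = 7.8434^2.0 = 61.5189
f*(7.8434) = 61.5189 / 2.0 = 30.7595


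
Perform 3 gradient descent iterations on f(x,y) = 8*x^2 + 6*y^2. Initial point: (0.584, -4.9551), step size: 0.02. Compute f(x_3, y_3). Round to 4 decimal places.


Gradient descent on f(x,y) = 8*x^2 + 6*y^2.
Starting point: (0.584, -4.9551), alpha = 0.02
Step 1: grad_x = 2*8*0.584 = 9.344, grad_y = 2*6*-4.9551 = -59.4612
  x_1 = 0.584 - 0.02*9.344 = 0.3971
  y_1 = -4.9551 - 0.02*-59.4612 = -3.7659
Step 2: grad_x = 2*8*0.3971 = 6.3539, grad_y = 2*6*-3.7659 = -45.1905
  x_2 = 0.3971 - 0.02*6.3539 = 0.27
  y_2 = -3.7659 - 0.02*-45.1905 = -2.8621
Step 3: grad_x = 2*8*0.27 = 4.3207, grad_y = 2*6*-2.8621 = -34.3448
  x_3 = 0.27 - 0.02*4.3207 = 0.1836
  y_3 = -2.8621 - 0.02*-34.3448 = -2.1752
f(0.1836, -2.1752) = 8*0.1836^2 + 6*(-2.1752)^2 = 28.6579


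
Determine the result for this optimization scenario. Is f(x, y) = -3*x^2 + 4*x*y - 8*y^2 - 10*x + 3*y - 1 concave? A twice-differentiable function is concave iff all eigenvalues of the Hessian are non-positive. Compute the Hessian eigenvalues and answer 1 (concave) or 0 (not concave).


The Hessian of f(x,y) = -3*x^2 + 4*x*y - 8*y^2 - 10*x + 3*y - 1 is:
H = [[-6, 4], [4, -16]]
Trace = -6 - 16 = -22
Determinant = -6*-16 - (4)^2 = 80
Discriminant = (-22)^2 - 4*80 = 164.0
Eigenvalues: lambda_1 = -17.4031, lambda_2 = -4.5969
The function is concave.

1


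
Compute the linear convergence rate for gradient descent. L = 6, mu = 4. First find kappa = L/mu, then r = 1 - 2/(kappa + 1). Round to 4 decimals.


Step 1: Compute the condition number.
kappa = L/mu = 6/4 = 1.5
Step 2: Compute the convergence rate.
r = 1 - 2/(kappa + 1) = 1 - 2*mu/(L + mu) = (L - mu)/(L + mu) = 2/10 = 0.2


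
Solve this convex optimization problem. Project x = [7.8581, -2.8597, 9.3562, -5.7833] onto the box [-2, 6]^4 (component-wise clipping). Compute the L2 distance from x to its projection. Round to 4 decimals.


Project each component onto [-2, 6].
clip(7.8581) = 6.0, clip(-2.8597) = -2.0, clip(9.3562) = 6.0, clip(-5.7833) = -2.0
Projection = [6.0, -2.0, 6.0, -2.0]
Squared diffs: [3.4525, 0.7391, 11.2641, 14.3134]
Distance = sqrt(29.7691) = 5.4561


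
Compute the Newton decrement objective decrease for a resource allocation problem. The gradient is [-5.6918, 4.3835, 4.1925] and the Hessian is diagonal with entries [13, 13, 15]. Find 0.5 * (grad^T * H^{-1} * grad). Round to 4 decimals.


Step 1: H is diagonal, so H^(-1) * g = [-0.4378, 0.3372, 0.2795].
Step 2: g^T H^(-1) g = sum_i g_i^2 / H_ii
  = (-5.6918)^2/13 + (4.3835)^2/13 + (4.1925)^2/15
  = 2.492 + 1.4781 + 1.1718 = 5.1419
Step 3: Objective decrease = 0.5 * g^T H^(-1) g = 2.571


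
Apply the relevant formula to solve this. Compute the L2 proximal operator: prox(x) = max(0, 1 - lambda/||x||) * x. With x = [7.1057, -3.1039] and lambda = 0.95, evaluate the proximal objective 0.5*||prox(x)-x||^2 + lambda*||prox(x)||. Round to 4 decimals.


Step 1: Compute ||x||.
||x|| = 7.754
Step 2: Compute scaling factor.
scale = max(0, 1 - 0.95/7.754) = 0.8775
Step 3: prox(x) = [6.2351, -2.7236]
||prox(x)|| = 6.804
Step 4: Proximal objective.
0.5*||prox-x||^2 = 0.4513
lambda*||prox|| = 6.4638
Total = 6.9151


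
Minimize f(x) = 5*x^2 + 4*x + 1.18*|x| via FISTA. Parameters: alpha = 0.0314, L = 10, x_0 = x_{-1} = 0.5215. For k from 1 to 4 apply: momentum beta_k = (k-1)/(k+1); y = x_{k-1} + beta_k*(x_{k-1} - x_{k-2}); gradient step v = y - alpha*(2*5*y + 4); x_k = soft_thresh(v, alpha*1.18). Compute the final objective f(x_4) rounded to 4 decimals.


FISTA on f(x) = 5*x^2 + 4*x + 1.18*|x|
L = 10, alpha = 0.0314
Iteration 1: beta = 0.0, y = 0.5215 + 0.0*(0.5215 - 0.5215) = 0.5215
  grad(y) = 9.215, v = y - alpha*grad = 0.2321
  prox(v) = soft_thresh(0.2321, 0.0371) = 0.1951
Iteration 2: beta = 0.3333, y = 0.1951 + 0.3333*(0.1951 - 0.5215) = 0.0863
  grad(y) = 4.863, v = y - alpha*grad = -0.0664
  prox(v) = soft_thresh(-0.0664, 0.0371) = -0.0293
Iteration 3: beta = 0.5, y = -0.0293 + 0.5*(-0.0293 - 0.1951) = -0.1416
  grad(y) = 2.5843, v = y - alpha*grad = -0.2227
  prox(v) = soft_thresh(-0.2227, 0.0371) = -0.1857
Iteration 4: beta = 0.6, y = -0.1857 + 0.6*(-0.1857 + 0.0293) = -0.2795
  grad(y) = 1.2054, v = y - alpha*grad = -0.3173
  prox(v) = soft_thresh(-0.3173, 0.0371) = -0.2803
f(x_4) = 5*(-0.2803)^2 + 4*(-0.2803) + 1.18*|-0.2803| = -0.3976


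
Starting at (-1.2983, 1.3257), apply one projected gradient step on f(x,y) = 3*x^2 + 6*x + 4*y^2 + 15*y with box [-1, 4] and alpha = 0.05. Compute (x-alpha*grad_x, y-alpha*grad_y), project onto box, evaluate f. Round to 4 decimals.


Step 1: Compute gradient at (-1.2983, 1.3257).
grad_x = 2*3*-1.2983 + 6 = -1.7898
grad_y = 2*4*1.3257 + 15 = 25.6056
Step 2: Gradient step.
x_raw = -1.2983 - 0.05*-1.7898 = -1.2088
y_raw = 1.3257 - 0.05*25.6056 = 0.0454
Step 3: Project onto [-1, 4].
x_proj = clip(-1.2088) = -1.0
y_proj = clip(0.0454) = 0.0454
Step 4: Evaluate f.
f(-1.0, 0.0454) = -2.3104


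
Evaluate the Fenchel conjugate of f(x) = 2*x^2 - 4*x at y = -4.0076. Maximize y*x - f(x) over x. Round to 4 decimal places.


f*(y) = sup_x {y*x - a*x^2 - b*x} = sup_x {(y-b)*x - a*x^2}
FOC: (y - b) - 2a*x = 0 => x* = (y - b)/(2a)
x* = (-4.0076 + 4)/(2*2) = -0.0019
f*(-4.0076) = (y-b)^2/(4a) = (-4.0076 + 4)^2/(4*2)
= 0.0001/8 = 0.0


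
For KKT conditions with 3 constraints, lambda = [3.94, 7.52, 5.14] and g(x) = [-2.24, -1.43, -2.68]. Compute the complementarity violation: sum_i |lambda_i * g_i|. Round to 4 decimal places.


KKT complementary slackness check:
lambda_1 * g_1 = 3.94 * -2.24 = -8.8256
lambda_2 * g_2 = 7.52 * -1.43 = -10.7536
lambda_3 * g_3 = 5.14 * -2.68 = -13.7752
Total violation = 8.8256 + 10.7536 + 13.7752 = 33.3544


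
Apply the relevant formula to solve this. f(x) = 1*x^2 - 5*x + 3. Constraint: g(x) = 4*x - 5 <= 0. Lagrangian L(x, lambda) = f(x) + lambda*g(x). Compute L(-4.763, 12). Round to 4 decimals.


Step 1: Evaluate f(x).
f(-4.763) = 1*(-4.763)^2 - 5*(-4.763) + 3 = 49.5012
Step 2: Evaluate g(x).
g(-4.763) = 4*-4.763 - 5 = -24.052
Step 3: Compute Lagrangian.
L = 49.5012 + 12*-24.052 = -239.1228


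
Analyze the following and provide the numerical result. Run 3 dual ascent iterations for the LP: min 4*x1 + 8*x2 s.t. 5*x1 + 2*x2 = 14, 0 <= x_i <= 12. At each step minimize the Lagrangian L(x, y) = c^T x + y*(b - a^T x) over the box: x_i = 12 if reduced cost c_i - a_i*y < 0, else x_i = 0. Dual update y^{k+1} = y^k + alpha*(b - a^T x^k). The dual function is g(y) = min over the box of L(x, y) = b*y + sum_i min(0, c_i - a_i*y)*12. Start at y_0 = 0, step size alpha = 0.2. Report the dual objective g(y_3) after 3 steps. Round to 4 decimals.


Dual ascent for LP: min 4*x1 + 8*x2, 5*x1 + 2*x2 = 14, 0 <= x_i <= 12
Step 1: y^k = 0.0, reduced costs: (4.0, 8.0)
  x^k = (0.0, 0.0), subgradient = b - a^T x = 14.0
  y^{k+1} = 0.0 + 0.2*14.0 = 2.8
Step 2: y^k = 2.8, reduced costs: (-10.0, 2.4)
  x^k = (12.0, 0.0), subgradient = b - a^T x = -46.0
  y^{k+1} = 2.8 + 0.2*-46.0 = -6.4
Step 3: y^k = -6.4, reduced costs: (36.0, 20.8)
  x^k = (0.0, 0.0), subgradient = b - a^T x = 14.0
  y^{k+1} = -6.4 + 0.2*14.0 = -3.6
Dual objective at y_3 = -3.6: reduced costs (22.0, 15.2), box minimizer x = (0.0, 0.0)
g(y_3) = b*y + (c1 - a1*y)*x1 + (c2 - a2*y)*x2 = 14*(-3.6) + 22.0*0.0 + 15.2*0.0 = -50.4 + 0.0 + 0.0 = -50.4


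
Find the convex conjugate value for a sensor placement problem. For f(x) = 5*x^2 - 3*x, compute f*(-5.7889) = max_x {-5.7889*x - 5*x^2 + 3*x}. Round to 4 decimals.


f*(y) = sup_x {y*x - a*x^2 - b*x} = sup_x {(y-b)*x - a*x^2}
FOC: (y - b) - 2a*x = 0 => x* = (y - b)/(2a)
x* = (-5.7889 + 3)/(2*5) = -0.2789
f*(-5.7889) = (y-b)^2/(4a) = (-5.7889 + 3)^2/(4*5)
= 7.778/20 = 0.3889


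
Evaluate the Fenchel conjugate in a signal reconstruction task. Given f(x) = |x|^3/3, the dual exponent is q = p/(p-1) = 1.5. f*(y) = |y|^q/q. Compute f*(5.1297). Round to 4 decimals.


The conjugate exponent q satisfies 1/p + 1/q = 1.
p = 3, so q = 3/(3 - 1) = 1.5
|y|^q = 5.1297^1.5 = 11.6182
f*(5.1297) = 11.6182 / 1.5 = 7.7455


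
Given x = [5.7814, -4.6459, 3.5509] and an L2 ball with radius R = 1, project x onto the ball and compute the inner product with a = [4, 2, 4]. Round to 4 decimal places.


Step 1: Compute ||x|| (intermediates to 6 decimals).
||x|| = sqrt(5.7814^2 + (-4.6459)^2 + 3.5509^2) = 8.223008
Step 2: Project.
Since ||x|| > R, scale = R/||x|| = 1/8.223008 = 0.12161, proj(x) = scale * x
proj(x) = [0.703076, -0.564988, 0.431825]
Step 3: Dot product.
a^T * proj(x) = 4*0.703076 + 2*(-0.564988) + 4*0.431825 = 3.4096


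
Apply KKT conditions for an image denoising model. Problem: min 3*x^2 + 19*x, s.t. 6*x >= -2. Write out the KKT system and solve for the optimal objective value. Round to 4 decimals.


Step 1: Try lambda = 0 (constraint inactive).
x_unc = -19/(2*3) = -3.1667
Check: 6*-3.1667 = -19.0002 < -2 -- violated!
Step 2: Constraint must be active: 6*x = -2
x* = -2/6 = -1/3 = -0.3333 (rounded; the exact value -1/3 is used below)
lambda = (2*3*(-1/3) + 19)/6 = 2.8333
Step 3: Compute optimal value.
f(x*) = 3*(-1/3)^2 + 19*(-1/3) = -6.0


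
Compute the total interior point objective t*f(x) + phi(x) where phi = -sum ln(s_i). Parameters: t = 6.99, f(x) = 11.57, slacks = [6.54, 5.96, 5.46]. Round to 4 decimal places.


Step 1: Compute log-barrier.
ln values: [1.8779, 1.7851, 1.6974]
phi = -(1.8779 + 1.7851 + 1.6974) = -5.3605
Step 2: Compute augmented objective.
t*f(x) = 6.99*11.57 = 80.8743
Total = 80.8743 - 5.3605 = 75.5138


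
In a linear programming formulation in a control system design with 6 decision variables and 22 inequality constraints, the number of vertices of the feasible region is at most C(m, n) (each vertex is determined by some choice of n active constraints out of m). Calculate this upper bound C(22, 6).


Each vertex corresponds to some choice of n active constraints out of m, so the number of vertices is at most C(m, n) = m! / (n!(m-n)!).
m = 22, n = 6
Numerator: 22 * 21 * 20 * 19 * 18 * 17
Denominator: 6! = 720
C(22, 6) = 74613


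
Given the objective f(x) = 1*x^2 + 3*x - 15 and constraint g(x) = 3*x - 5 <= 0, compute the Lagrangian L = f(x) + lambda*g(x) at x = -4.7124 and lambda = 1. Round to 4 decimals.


Step 1: Evaluate f(x).
f(-4.7124) = 1*(-4.7124)^2 + 3*(-4.7124) - 15 = -6.9305
Step 2: Evaluate g(x).
g(-4.7124) = 3*-4.7124 - 5 = -19.1372
Step 3: Compute Lagrangian.
L = -6.9305 + 1*-19.1372 = -26.0677


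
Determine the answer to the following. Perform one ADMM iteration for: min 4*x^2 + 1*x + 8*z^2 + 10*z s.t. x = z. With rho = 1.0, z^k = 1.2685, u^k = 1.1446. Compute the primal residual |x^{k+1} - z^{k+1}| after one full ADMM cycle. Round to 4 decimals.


ADMM iteration with rho = 1.0, z^k = 1.2685, u^k = 1.1446
Step 1: x-update.
Minimize 4*x^2 + 1*x + (1.0/2)*(x - 1.2685 + 1.1446)^2
FOC: (2*4 + 1.0)*x = -1 + 1.0*(1.2685 - 1.1446)
x^{k+1} = -0.0973
Step 2: z-update.
Minimize 8*z^2 + 10*z + (1.0/2)*(-0.0973 - z + 1.1446)^2
FOC: (2*8 + 1.0)*z = -10 + 1.0*(-0.0973 + 1.1446)
z^{k+1} = -0.5266
Step 3: u-update.
u^{k+1} = 1.1446 - 0.0973 + 0.5266 = 1.5739
Step 4: Primal residual = |-0.0973 + 0.5266| = 0.4293


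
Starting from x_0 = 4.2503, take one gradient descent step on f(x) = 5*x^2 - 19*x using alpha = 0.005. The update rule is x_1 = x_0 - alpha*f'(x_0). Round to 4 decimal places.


We compute the gradient at x_0 and apply the update.
f'(x) = 10*x - 19
f'(4.2503) = 10*4.2503 - 19 = 23.503
x_1 = 4.2503 - 0.005*23.503 = 4.1328


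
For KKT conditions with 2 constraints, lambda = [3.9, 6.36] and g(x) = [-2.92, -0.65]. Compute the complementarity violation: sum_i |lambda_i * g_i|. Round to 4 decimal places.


KKT complementary slackness check:
lambda_1 * g_1 = 3.9 * -2.92 = -11.388
lambda_2 * g_2 = 6.36 * -0.65 = -4.134
Total violation = 11.388 + 4.134 = 15.522


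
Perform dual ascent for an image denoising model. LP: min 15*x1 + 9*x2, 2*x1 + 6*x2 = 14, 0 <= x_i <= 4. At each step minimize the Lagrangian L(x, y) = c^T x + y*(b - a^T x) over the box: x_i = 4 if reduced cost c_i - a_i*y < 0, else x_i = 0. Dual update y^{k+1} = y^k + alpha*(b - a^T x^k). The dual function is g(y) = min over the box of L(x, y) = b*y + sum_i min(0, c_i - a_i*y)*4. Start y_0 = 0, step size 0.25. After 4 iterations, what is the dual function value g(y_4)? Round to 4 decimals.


Dual ascent for LP: min 15*x1 + 9*x2, 2*x1 + 6*x2 = 14, 0 <= x_i <= 4
Step 1: y^k = 0.0, reduced costs: (15.0, 9.0)
  x^k = (0.0, 0.0), subgradient = b - a^T x = 14.0
  y^{k+1} = 0.0 + 0.25*14.0 = 3.5
Step 2: y^k = 3.5, reduced costs: (8.0, -12.0)
  x^k = (0.0, 4.0), subgradient = b - a^T x = -10.0
  y^{k+1} = 3.5 + 0.25*-10.0 = 1.0
Step 3: y^k = 1.0, reduced costs: (13.0, 3.0)
  x^k = (0.0, 0.0), subgradient = b - a^T x = 14.0
  y^{k+1} = 1.0 + 0.25*14.0 = 4.5
Step 4: y^k = 4.5, reduced costs: (6.0, -18.0)
  x^k = (0.0, 4.0), subgradient = b - a^T x = -10.0
  y^{k+1} = 4.5 + 0.25*-10.0 = 2.0
Dual objective at y_4 = 2.0: reduced costs (11.0, -3.0), box minimizer x = (0.0, 4.0)
g(y_4) = b*y + (c1 - a1*y)*x1 + (c2 - a2*y)*x2 = 14*2.0 + 11.0*0.0 + (-3.0)*4.0 = 28.0 + 0.0 - 12.0 = 16.0


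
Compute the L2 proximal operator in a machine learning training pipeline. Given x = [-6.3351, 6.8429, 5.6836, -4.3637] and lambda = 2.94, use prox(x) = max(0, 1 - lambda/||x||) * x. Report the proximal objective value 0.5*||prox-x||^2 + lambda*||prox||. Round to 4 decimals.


Step 1: Compute ||x||.
||x|| = 11.7603
Step 2: Compute scaling factor.
scale = max(0, 1 - 2.94/11.7603) = 0.75
Step 3: prox(x) = [-4.7514, 5.1322, 4.2627, -3.2728]
||prox(x)|| = 8.8203
Step 4: Proximal objective.
0.5*||prox-x||^2 = 4.3218
lambda*||prox|| = 25.9317
Total = 30.2534


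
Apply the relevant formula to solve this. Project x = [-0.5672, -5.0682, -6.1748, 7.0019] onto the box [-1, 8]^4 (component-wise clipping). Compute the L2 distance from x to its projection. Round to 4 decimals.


Project each component onto [-1, 8].
clip(-0.5672) = -0.5672, clip(-5.0682) = -1.0, clip(-6.1748) = -1.0, clip(7.0019) = 7.0019
Projection = [-0.5672, -1.0, -1.0, 7.0019]
Squared diffs: [0.0, 16.5503, 26.7786, 0.0]
Distance = sqrt(43.3289) = 6.5825


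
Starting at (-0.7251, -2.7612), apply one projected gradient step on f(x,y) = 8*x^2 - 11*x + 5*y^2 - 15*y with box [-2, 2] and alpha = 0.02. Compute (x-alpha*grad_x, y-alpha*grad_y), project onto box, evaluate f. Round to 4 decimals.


Step 1: Compute gradient at (-0.7251, -2.7612).
grad_x = 2*8*-0.7251 - 11 = -22.6016
grad_y = 2*5*-2.7612 - 15 = -42.612
Step 2: Gradient step.
x_raw = -0.7251 - 0.02*-22.6016 = -0.2731
y_raw = -2.7612 - 0.02*-42.612 = -1.909
Step 3: Project onto [-2, 2].
x_proj = clip(-0.2731) = -0.2731
y_proj = clip(-1.909) = -1.909
Step 4: Evaluate f.
f(-0.2731, -1.909) = 50.4553


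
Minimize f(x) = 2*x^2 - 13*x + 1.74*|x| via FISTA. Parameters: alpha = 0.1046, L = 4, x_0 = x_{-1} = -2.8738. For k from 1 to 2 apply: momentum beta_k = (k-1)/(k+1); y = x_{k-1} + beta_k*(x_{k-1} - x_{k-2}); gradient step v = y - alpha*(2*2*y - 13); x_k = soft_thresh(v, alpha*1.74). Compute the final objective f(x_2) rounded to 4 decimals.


FISTA on f(x) = 2*x^2 - 13*x + 1.74*|x|
L = 4, alpha = 0.1046
Iteration 1: beta = 0.0, y = -2.8738 + 0.0*(-2.8738 + 2.8738) = -2.8738
  grad(y) = -24.4952, v = y - alpha*grad = -0.3116
  prox(v) = soft_thresh(-0.3116, 0.182) = -0.1296
Iteration 2: beta = 0.3333, y = -0.1296 + 0.3333*(-0.1296 + 2.8738) = 0.7851
  grad(y) = -9.8595, v = y - alpha*grad = 1.8164
  prox(v) = soft_thresh(1.8164, 0.182) = 1.6344
f(x_2) = 2*1.6344^2 - 13*1.6344 + 1.74*|1.6344| = -13.061


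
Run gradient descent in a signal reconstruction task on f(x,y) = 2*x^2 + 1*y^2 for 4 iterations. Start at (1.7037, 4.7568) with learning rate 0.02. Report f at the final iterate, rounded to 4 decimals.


Gradient descent on f(x,y) = 2*x^2 + 1*y^2.
Starting point: (1.7037, 4.7568), alpha = 0.02
Step 1: grad_x = 2*2*1.7037 = 6.8148, grad_y = 2*1*4.7568 = 9.5136
  x_1 = 1.7037 - 0.02*6.8148 = 1.5674
  y_1 = 4.7568 - 0.02*9.5136 = 4.5665
Step 2: grad_x = 2*2*1.5674 = 6.2696, grad_y = 2*1*4.5665 = 9.1331
  x_2 = 1.5674 - 0.02*6.2696 = 1.442
  y_2 = 4.5665 - 0.02*9.1331 = 4.3839
Step 3: grad_x = 2*2*1.442 = 5.768, grad_y = 2*1*4.3839 = 8.7677
  x_3 = 1.442 - 0.02*5.768 = 1.3267
  y_3 = 4.3839 - 0.02*8.7677 = 4.2085
Step 4: grad_x = 2*2*1.3267 = 5.3066, grad_y = 2*1*4.2085 = 8.417
  x_4 = 1.3267 - 0.02*5.3066 = 1.2205
  y_4 = 4.2085 - 0.02*8.417 = 4.0402
f(1.2205, 4.0402) = 2*1.2205^2 + 1*4.0402^2 = 19.3023


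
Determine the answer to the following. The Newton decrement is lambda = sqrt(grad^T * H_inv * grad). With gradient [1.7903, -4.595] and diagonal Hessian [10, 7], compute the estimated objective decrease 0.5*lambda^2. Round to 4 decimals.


Step 1: H is diagonal, so H^(-1) * g = [0.179, -0.6564].
Step 2: g^T H^(-1) g = sum_i g_i^2 / H_ii
  = (1.7903)^2/10 + (-4.595)^2/7
  = 0.3205 + 3.0163 = 3.3368
Step 3: Objective decrease = 0.5 * g^T H^(-1) g = 1.6684


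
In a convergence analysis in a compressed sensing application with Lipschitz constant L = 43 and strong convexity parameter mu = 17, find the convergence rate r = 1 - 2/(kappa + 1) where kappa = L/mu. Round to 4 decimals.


Step 1: Compute the condition number.
kappa = L/mu = 43/17 = 2.5294
Step 2: Compute the convergence rate.
r = 1 - 2/(kappa + 1) = 1 - 2*mu/(L + mu) = (L - mu)/(L + mu) = 26/60 = 0.4333


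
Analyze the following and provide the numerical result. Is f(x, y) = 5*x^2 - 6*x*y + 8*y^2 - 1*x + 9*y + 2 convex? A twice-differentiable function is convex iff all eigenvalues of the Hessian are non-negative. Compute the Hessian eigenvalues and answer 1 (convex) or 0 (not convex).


The Hessian of f(x,y) = 5*x^2 - 6*x*y + 8*y^2 - 1*x + 9*y + 2 is:
H = [[10, -6], [-6, 16]]
Trace = 10 + 16 = 26
Determinant = 10*16 - (-6)^2 = 124
Discriminant = (26)^2 - 4*124 = 180.0
Eigenvalues: lambda_1 = 6.2918, lambda_2 = 19.7082
The function is convex.

1


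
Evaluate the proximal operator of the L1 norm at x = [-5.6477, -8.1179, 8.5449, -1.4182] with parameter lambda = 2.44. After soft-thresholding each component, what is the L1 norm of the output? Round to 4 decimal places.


Soft-thresholding with lambda = 2.44:
prox(-5.6477) = sign(-5.6477)*max(|-5.6477| - 2.44, 0) = -3.2077
prox(-8.1179) = sign(-8.1179)*max(|-8.1179| - 2.44, 0) = -5.6779
prox(8.5449) = sign(8.5449)*max(|8.5449| - 2.44, 0) = 6.1049
prox(-1.4182) = sign(-1.4182)*max(|-1.4182| - 2.44, 0) = 0.0
prox(x) = [-3.2077, -5.6779, 6.1049, 0.0]
||prox(x)||_1 = 3.2077 + 5.6779 + 6.1049 + 0.0 = 14.9905


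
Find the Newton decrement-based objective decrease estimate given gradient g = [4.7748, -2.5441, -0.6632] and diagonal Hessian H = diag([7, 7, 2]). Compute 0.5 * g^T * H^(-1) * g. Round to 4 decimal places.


Step 1: H is diagonal, so H^(-1) * g = [0.6821, -0.3634, -0.3316].
Step 2: g^T H^(-1) g = sum_i g_i^2 / H_ii
  = (4.7748)^2/7 + (-2.5441)^2/7 + (-0.6632)^2/2
  = 3.257 + 0.9246 + 0.2199 = 4.4015
Step 3: Objective decrease = 0.5 * g^T H^(-1) g = 2.2008


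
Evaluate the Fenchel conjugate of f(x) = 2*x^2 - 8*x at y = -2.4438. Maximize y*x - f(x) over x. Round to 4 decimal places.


f*(y) = sup_x {y*x - a*x^2 - b*x} = sup_x {(y-b)*x - a*x^2}
FOC: (y - b) - 2a*x = 0 => x* = (y - b)/(2a)
x* = (-2.4438 + 8)/(2*2) = 1.3891
f*(-2.4438) = (y-b)^2/(4a) = (-2.4438 + 8)^2/(4*2)
= 30.8714/8 = 3.8589


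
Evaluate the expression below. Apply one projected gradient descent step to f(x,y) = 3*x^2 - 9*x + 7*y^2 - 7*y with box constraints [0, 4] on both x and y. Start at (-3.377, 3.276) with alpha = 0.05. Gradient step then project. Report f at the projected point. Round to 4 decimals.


Step 1: Compute gradient at (-3.377, 3.276).
grad_x = 2*3*-3.377 - 9 = -29.262
grad_y = 2*7*3.276 - 7 = 38.864
Step 2: Gradient step.
x_raw = -3.377 - 0.05*-29.262 = -1.9139
y_raw = 3.276 - 0.05*38.864 = 1.3328
Step 3: Project onto [0, 4].
x_proj = clip(-1.9139) = 0.0
y_proj = clip(1.3328) = 1.3328
Step 4: Evaluate f.
f(0.0, 1.3328) = 3.1049


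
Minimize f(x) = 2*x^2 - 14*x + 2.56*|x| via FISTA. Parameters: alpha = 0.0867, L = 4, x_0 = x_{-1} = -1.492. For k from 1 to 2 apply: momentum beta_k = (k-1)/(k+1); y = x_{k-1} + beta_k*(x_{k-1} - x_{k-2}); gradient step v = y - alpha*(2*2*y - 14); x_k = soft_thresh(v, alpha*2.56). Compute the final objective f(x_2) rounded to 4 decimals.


FISTA on f(x) = 2*x^2 - 14*x + 2.56*|x|
L = 4, alpha = 0.0867
Iteration 1: beta = 0.0, y = -1.492 + 0.0*(-1.492 + 1.492) = -1.492
  grad(y) = -19.968, v = y - alpha*grad = 0.2392
  prox(v) = soft_thresh(0.2392, 0.222) = 0.0173
Iteration 2: beta = 0.3333, y = 0.0173 + 0.3333*(0.0173 + 1.492) = 0.5204
  grad(y) = -11.9185, v = y - alpha*grad = 1.5537
  prox(v) = soft_thresh(1.5537, 0.222) = 1.3318
f(x_2) = 2*1.3318^2 - 14*1.3318 + 2.56*|1.3318| = -11.6881


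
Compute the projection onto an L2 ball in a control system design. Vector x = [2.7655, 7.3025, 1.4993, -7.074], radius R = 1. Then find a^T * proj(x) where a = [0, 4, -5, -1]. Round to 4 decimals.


Step 1: Compute ||x|| (intermediates to 6 decimals).
||x|| = sqrt(2.7655^2 + 7.3025^2 + 1.4993^2 + (-7.074)^2) = 10.64255
Step 2: Project.
Since ||x|| > R, scale = R/||x|| = 1/10.64255 = 0.093962, proj(x) = scale * x
proj(x) = [0.259852, 0.686158, 0.140877, -0.664687]
Step 3: Dot product.
a^T * proj(x) = 0*0.259852 + 4*0.686158 - 5*0.140877 - 1*(-0.664687) = 2.7049


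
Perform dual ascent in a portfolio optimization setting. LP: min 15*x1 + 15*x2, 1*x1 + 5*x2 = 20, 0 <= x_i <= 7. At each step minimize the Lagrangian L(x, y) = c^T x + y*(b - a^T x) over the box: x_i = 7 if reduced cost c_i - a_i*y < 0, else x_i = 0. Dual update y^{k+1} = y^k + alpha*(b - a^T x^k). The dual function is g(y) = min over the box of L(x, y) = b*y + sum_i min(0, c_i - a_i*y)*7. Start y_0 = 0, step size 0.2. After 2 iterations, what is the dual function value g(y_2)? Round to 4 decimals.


Dual ascent for LP: min 15*x1 + 15*x2, 1*x1 + 5*x2 = 20, 0 <= x_i <= 7
Step 1: y^k = 0.0, reduced costs: (15.0, 15.0)
  x^k = (0.0, 0.0), subgradient = b - a^T x = 20.0
  y^{k+1} = 0.0 + 0.2*20.0 = 4.0
Step 2: y^k = 4.0, reduced costs: (11.0, -5.0)
  x^k = (0.0, 7.0), subgradient = b - a^T x = -15.0
  y^{k+1} = 4.0 + 0.2*-15.0 = 1.0
Dual objective at y_2 = 1.0: reduced costs (14.0, 10.0), box minimizer x = (0.0, 0.0)
g(y_2) = b*y + (c1 - a1*y)*x1 + (c2 - a2*y)*x2 = 20*1.0 + 14.0*0.0 + 10.0*0.0 = 20.0 + 0.0 + 0.0 = 20.0


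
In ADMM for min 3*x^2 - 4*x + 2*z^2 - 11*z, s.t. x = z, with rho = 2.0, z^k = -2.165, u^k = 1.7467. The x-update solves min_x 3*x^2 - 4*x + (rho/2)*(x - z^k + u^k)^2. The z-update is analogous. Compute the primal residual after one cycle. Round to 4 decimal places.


ADMM iteration with rho = 2.0, z^k = -2.165, u^k = 1.7467
Step 1: x-update.
Minimize 3*x^2 - 4*x + (2.0/2)*(x + 2.165 + 1.7467)^2
FOC: (2*3 + 2.0)*x = 4 + 2.0*(-2.165 - 1.7467)
x^{k+1} = -0.4779
Step 2: z-update.
Minimize 2*z^2 - 11*z + (2.0/2)*(-0.4779 - z + 1.7467)^2
FOC: (2*2 + 2.0)*z = 11 + 2.0*(-0.4779 + 1.7467)
z^{k+1} = 2.2563
Step 3: u-update.
u^{k+1} = 1.7467 - 0.4779 - 2.2563 = -0.9875
Step 4: Primal residual = |-0.4779 - 2.2563| = 2.7342
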